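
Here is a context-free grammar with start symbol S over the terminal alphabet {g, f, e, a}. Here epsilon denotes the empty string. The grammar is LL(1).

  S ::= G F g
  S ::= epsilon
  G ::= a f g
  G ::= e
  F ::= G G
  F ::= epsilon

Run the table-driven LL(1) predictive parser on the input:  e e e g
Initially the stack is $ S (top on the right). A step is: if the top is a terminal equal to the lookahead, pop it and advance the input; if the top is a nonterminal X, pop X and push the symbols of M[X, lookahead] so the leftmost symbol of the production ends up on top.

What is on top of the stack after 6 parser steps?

step 1: stack=$ S  input=e e e g $  — expand S ::= G F g
step 2: stack=$ g F G  input=e e e g $  — expand G ::= e
step 3: stack=$ g F e  input=e e e g $  — match e
step 4: stack=$ g F  input=e e g $  — expand F ::= G G
step 5: stack=$ g G G  input=e e g $  — expand G ::= e
step 6: stack=$ g G e  input=e e g $  — match e
Stack after step 6: $ g G (top = G).

G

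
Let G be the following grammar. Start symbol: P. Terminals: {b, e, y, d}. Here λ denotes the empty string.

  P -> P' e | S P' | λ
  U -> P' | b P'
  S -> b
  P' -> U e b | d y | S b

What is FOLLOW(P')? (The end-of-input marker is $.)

FIRST(S) = {b}
FIRST(P) = {λ, b, d}  (via P' e, S P')
FIRST(U) = {b, d}  (via P')
FIRST(P') = {b, d}  (via U e b, S b)
FOLLOW(P) includes $ since P is the start symbol.
FOLLOW(P): P appears on no right-hand side. Thus FOLLOW(P) = {$}.
FOLLOW(U): in P'->U e b, U is followed by e b with FIRST {e}. Thus FOLLOW(U) = {e}.
FOLLOW(S): in P->S P', S is followed by P' with FIRST {b, d}; in P'->S b, S is followed by b with FIRST {b}. Thus FOLLOW(S) = {b, d}.
FOLLOW(P'): in P->P' e, P' is followed by e with FIRST {e}; in P->S P', the suffix after P' is empty, so FOLLOW(P') ⊇ FOLLOW(P) = {$}; in U->P', the suffix after P' is empty, so FOLLOW(P') ⊇ FOLLOW(U) = {e}; in U->b P', the suffix after P' is empty, so FOLLOW(P') ⊇ FOLLOW(U) = {e}. Thus FOLLOW(P') = {$, e}.

{$, e}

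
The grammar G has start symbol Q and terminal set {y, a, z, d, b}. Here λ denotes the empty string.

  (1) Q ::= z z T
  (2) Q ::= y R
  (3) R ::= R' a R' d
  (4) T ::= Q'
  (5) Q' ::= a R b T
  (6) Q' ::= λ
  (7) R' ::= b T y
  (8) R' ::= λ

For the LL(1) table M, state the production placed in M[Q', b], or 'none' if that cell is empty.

none

FIRST(Q) = {y, z}
FIRST(Q') = {λ, a}
FIRST(R') = {λ, b}
FIRST(R) = {a, b}  (via R' a R' d)
FIRST(T) = {λ, a}  (via Q')
FOLLOW(Q) includes $ since Q is the start symbol.
FOLLOW(T): in Q::=z z T, the suffix after T is empty, so FOLLOW(T) ⊇ FOLLOW(Q) = {$}; in Q'::=a R b T, the suffix after T is empty, so FOLLOW(T) ⊇ FOLLOW(Q') = {$, y}; in R'::=b T y, T is followed by y with FIRST {y}. Thus FOLLOW(T) = {$, y}.
FOLLOW(Q'): in T::=Q', the suffix after Q' is empty, so FOLLOW(Q') ⊇ FOLLOW(T) = {$, y}. Thus FOLLOW(Q') = {$, y}.
For Q' ::= a R b T: FIRST(a R b T) = {a}, so it goes in M[Q', t] for t ∈ {a}.
For Q' ::= λ: FIRST(λ) = {λ}, so it goes in M[Q', t] for t ∈ {}; since λ ∈ FIRST, also for every t ∈ FOLLOW(Q') = {$, y}.
None of these place a production in M[Q', b].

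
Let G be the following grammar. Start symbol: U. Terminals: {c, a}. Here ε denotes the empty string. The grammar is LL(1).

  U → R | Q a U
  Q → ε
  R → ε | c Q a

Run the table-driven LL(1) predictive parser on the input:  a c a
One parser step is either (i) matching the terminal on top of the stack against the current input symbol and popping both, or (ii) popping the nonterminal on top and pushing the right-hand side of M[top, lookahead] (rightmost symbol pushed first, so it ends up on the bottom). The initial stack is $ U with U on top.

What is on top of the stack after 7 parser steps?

a

step 1: stack=$ U  input=a c a $  — expand U → Q a U
step 2: stack=$ U a Q  input=a c a $  — expand Q → ε
step 3: stack=$ U a  input=a c a $  — match a
step 4: stack=$ U  input=c a $  — expand U → R
step 5: stack=$ R  input=c a $  — expand R → c Q a
step 6: stack=$ a Q c  input=c a $  — match c
step 7: stack=$ a Q  input=a $  — expand Q → ε
Stack after step 7: $ a (top = a).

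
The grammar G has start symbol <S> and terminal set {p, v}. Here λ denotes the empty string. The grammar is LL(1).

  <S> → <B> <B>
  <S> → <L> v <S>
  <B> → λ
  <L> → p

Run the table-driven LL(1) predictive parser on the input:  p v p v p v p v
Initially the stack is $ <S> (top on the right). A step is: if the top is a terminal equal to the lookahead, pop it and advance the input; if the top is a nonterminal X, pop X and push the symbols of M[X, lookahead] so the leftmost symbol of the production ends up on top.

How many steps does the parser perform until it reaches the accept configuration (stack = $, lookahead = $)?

19

      Stack        Input              Action
   1  $ <S>        p v p v p v p v $  expand <S> → <L> v <S>
   2  $ <S> v <L>  p v p v p v p v $  expand <L> → p
   3  $ <S> v p    p v p v p v p v $  match p
   4  $ <S> v      v p v p v p v $    match v
   5  $ <S>        p v p v p v $      expand <S> → <L> v <S>
   6  $ <S> v <L>  p v p v p v $      expand <L> → p
   7  $ <S> v p    p v p v p v $      match p
   8  $ <S> v      v p v p v $        match v
   9  $ <S>        p v p v $          expand <S> → <L> v <S>
  10  $ <S> v <L>  p v p v $          expand <L> → p
  11  $ <S> v p    p v p v $          match p
  12  $ <S> v      v p v $            match v
  13  $ <S>        p v $              expand <S> → <L> v <S>
  14  $ <S> v <L>  p v $              expand <L> → p
  15  $ <S> v p    p v $              match p
  16  $ <S> v      v $                match v
  17  $ <S>        $                  expand <S> → <B> <B>
  18  $ <B> <B>    $                  expand <B> → λ
  19  $ <B>        $                  expand <B> → λ
Accept reached after 19 steps.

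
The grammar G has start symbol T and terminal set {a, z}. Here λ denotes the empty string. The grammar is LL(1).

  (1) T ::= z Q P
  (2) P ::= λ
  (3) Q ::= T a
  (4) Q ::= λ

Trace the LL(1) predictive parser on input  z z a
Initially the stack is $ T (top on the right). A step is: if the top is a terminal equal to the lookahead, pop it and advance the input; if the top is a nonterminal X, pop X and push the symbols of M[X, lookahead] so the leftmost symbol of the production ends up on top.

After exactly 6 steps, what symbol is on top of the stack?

step 1: stack=$ T  input=z z a $  — expand T ::= z Q P
step 2: stack=$ P Q z  input=z z a $  — match z
step 3: stack=$ P Q  input=z a $  — expand Q ::= T a
step 4: stack=$ P a T  input=z a $  — expand T ::= z Q P
step 5: stack=$ P a P Q z  input=z a $  — match z
step 6: stack=$ P a P Q  input=a $  — expand Q ::= λ
Stack after step 6: $ P a P (top = P).

P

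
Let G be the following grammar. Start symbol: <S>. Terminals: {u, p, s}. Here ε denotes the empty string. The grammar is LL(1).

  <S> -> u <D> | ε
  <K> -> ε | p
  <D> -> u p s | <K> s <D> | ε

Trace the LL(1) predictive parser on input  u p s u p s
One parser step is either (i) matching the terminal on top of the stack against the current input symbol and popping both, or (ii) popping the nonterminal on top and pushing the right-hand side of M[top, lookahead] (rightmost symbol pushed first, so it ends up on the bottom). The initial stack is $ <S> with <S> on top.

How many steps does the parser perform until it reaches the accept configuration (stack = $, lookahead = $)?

10

step 1: stack=$ <S>  input=u p s u p s $  — expand <S> -> u <D>
step 2: stack=$ <D> u  input=u p s u p s $  — match u
step 3: stack=$ <D>  input=p s u p s $  — expand <D> -> <K> s <D>
step 4: stack=$ <D> s <K>  input=p s u p s $  — expand <K> -> p
step 5: stack=$ <D> s p  input=p s u p s $  — match p
step 6: stack=$ <D> s  input=s u p s $  — match s
step 7: stack=$ <D>  input=u p s $  — expand <D> -> u p s
step 8: stack=$ s p u  input=u p s $  — match u
step 9: stack=$ s p  input=p s $  — match p
step 10: stack=$ s  input=s $  — match s
Accept reached after 10 steps.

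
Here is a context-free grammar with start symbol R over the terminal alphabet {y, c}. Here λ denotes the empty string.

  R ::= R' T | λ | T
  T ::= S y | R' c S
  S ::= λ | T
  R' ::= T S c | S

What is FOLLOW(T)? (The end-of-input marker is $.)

FIRST(R) = {λ, c, y}  (via R' T, T)
FIRST(T) = {c, y}  (via S y, R' c S)
FIRST(S) = {λ, c, y}  (via T)
FIRST(R') = {λ, c, y}  (via T S c, S)
FOLLOW(R) includes $ since R is the start symbol.
FOLLOW(R): R appears on no right-hand side. Thus FOLLOW(R) = {$}.
FOLLOW(R'): in R::=R' T, R' is followed by T with FIRST {c, y}; in T::=R' c S, R' is followed by c S with FIRST {c}. Thus FOLLOW(R') = {c, y}.
FOLLOW(T): in R::=R' T, the suffix after T is empty, so FOLLOW(T) ⊇ FOLLOW(R) = {$}; in R::=T, the suffix after T is empty, so FOLLOW(T) ⊇ FOLLOW(R) = {$}; in S::=T, the suffix after T is empty, so FOLLOW(T) ⊇ FOLLOW(S) = {$, c, y}; in R'::=T S c, T is followed by S c with FIRST {c, y}. Thus FOLLOW(T) = {$, c, y}.
FOLLOW(S): in T::=S y, S is followed by y with FIRST {y}; in T::=R' c S, the suffix after S is empty, so FOLLOW(S) ⊇ FOLLOW(T) = {$, c, y}; in R'::=T S c, S is followed by c with FIRST {c}; in R'::=S, the suffix after S is empty, so FOLLOW(S) ⊇ FOLLOW(R') = {c, y}. Thus FOLLOW(S) = {$, c, y}.

{$, c, y}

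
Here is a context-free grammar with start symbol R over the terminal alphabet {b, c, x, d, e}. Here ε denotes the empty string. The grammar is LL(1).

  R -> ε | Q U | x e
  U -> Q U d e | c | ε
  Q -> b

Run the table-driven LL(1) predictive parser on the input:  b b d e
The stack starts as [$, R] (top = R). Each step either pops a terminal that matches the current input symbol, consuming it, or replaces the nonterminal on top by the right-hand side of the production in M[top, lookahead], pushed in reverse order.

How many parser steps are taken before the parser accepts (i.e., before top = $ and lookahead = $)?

9

     Stack      Input      Action
  1  $ R        b b d e $  expand R -> Q U
  2  $ U Q      b b d e $  expand Q -> b
  3  $ U b      b b d e $  match b
  4  $ U        b d e $    expand U -> Q U d e
  5  $ e d U Q  b d e $    expand Q -> b
  6  $ e d U b  b d e $    match b
  7  $ e d U    d e $      expand U -> ε
  8  $ e d      d e $      match d
  9  $ e        e $        match e
Accept reached after 9 steps.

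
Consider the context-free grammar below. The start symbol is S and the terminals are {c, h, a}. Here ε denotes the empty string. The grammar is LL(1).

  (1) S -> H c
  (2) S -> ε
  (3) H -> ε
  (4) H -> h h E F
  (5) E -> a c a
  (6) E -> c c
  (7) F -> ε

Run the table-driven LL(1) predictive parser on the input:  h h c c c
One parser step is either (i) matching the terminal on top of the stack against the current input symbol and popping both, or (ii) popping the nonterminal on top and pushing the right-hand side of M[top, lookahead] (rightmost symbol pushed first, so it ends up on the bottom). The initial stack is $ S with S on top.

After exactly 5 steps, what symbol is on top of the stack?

c

step 1: stack=$ S  input=h h c c c $  — expand S -> H c
step 2: stack=$ c H  input=h h c c c $  — expand H -> h h E F
step 3: stack=$ c F E h h  input=h h c c c $  — match h
step 4: stack=$ c F E h  input=h c c c $  — match h
step 5: stack=$ c F E  input=c c c $  — expand E -> c c
Stack after step 5: $ c F c c (top = c).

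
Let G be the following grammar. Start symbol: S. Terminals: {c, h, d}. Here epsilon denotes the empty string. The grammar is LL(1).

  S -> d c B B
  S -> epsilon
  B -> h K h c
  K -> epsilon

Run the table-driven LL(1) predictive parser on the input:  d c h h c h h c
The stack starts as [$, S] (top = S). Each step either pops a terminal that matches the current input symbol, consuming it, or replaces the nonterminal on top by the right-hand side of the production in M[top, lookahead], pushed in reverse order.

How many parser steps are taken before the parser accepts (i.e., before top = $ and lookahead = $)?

step 1: stack=$ S  input=d c h h c h h c $  — expand S -> d c B B
step 2: stack=$ B B c d  input=d c h h c h h c $  — match d
step 3: stack=$ B B c  input=c h h c h h c $  — match c
step 4: stack=$ B B  input=h h c h h c $  — expand B -> h K h c
step 5: stack=$ B c h K h  input=h h c h h c $  — match h
step 6: stack=$ B c h K  input=h c h h c $  — expand K -> epsilon
step 7: stack=$ B c h  input=h c h h c $  — match h
step 8: stack=$ B c  input=c h h c $  — match c
step 9: stack=$ B  input=h h c $  — expand B -> h K h c
step 10: stack=$ c h K h  input=h h c $  — match h
step 11: stack=$ c h K  input=h c $  — expand K -> epsilon
step 12: stack=$ c h  input=h c $  — match h
step 13: stack=$ c  input=c $  — match c
Accept reached after 13 steps.

13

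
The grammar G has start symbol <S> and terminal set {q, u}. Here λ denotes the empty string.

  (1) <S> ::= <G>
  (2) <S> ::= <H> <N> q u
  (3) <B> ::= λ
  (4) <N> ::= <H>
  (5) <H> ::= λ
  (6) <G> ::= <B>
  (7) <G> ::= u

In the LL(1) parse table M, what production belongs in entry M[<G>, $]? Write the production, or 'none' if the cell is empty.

FIRST(<B>): from <B>::=λ we get {λ}. So FIRST(<B>) = {λ}.
FIRST(<H>): from <H>::=λ we get {λ}. So FIRST(<H>) = {λ}.
FIRST(<N>): from <N>::=<H> we get {λ}. So FIRST(<N>) = {λ}.
FIRST(<G>): from <G>::=<B> we get {λ}; from <G>::=u we get {u}. So FIRST(<G>) = {λ, u}.
FIRST(<S>): from <S>::=<G> we get {λ, u}; from <S>::=<H> <N> q u we get {q}. So FIRST(<S>) = {λ, q, u}.
FOLLOW(<S>) includes $ since <S> is the start symbol.
FOLLOW(<S>): <S> appears on no right-hand side. Thus FOLLOW(<S>) = {$}.
FOLLOW(<G>): in <S>::=<G>, the suffix after <G> is empty, so FOLLOW(<G>) ⊇ FOLLOW(<S>) = {$}. Thus FOLLOW(<G>) = {$}.
For <G> ::= <B>: FIRST(<B>) = {λ}, so it goes in M[<G>, t] for t ∈ {}; since λ ∈ FIRST, also for every t ∈ FOLLOW(<G>) = {$}.
For <G> ::= u: FIRST(u) = {u}, so it goes in M[<G>, t] for t ∈ {u}.

<G> ::= <B>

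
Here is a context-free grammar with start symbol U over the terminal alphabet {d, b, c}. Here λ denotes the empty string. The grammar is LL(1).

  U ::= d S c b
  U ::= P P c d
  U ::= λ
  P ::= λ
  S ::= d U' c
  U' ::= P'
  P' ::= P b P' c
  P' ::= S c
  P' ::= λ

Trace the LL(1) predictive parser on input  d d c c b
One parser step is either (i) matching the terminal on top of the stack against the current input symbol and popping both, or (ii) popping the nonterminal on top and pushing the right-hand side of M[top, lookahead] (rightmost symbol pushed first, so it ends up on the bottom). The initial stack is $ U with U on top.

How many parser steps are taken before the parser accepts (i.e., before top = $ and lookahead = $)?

9

step 1: stack=$ U  input=d d c c b $  — expand U ::= d S c b
step 2: stack=$ b c S d  input=d d c c b $  — match d
step 3: stack=$ b c S  input=d c c b $  — expand S ::= d U' c
step 4: stack=$ b c c U' d  input=d c c b $  — match d
step 5: stack=$ b c c U'  input=c c b $  — expand U' ::= P'
step 6: stack=$ b c c P'  input=c c b $  — expand P' ::= λ
step 7: stack=$ b c c  input=c c b $  — match c
step 8: stack=$ b c  input=c b $  — match c
step 9: stack=$ b  input=b $  — match b
Accept reached after 9 steps.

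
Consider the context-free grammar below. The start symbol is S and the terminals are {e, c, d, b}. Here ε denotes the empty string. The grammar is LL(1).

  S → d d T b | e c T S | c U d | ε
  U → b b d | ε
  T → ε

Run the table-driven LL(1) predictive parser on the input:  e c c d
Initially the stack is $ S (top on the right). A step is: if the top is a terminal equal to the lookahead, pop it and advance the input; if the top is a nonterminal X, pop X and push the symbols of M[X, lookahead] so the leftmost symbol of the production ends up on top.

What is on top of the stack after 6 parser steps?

U

     Stack      Input      Action
  1  $ S        e c c d $  expand S → e c T S
  2  $ S T c e  e c c d $  match e
  3  $ S T c    c c d $    match c
  4  $ S T      c d $      expand T → ε
  5  $ S        c d $      expand S → c U d
  6  $ d U c    c d $      match c
Stack after step 6: $ d U (top = U).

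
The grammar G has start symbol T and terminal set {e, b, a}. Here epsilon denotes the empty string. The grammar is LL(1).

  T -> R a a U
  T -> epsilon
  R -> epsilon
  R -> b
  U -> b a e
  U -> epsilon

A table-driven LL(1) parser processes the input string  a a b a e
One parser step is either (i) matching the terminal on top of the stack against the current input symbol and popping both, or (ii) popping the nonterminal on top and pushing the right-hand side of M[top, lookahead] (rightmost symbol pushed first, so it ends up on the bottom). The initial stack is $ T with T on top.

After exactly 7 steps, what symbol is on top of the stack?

e

     Stack      Input        Action
  1  $ T        a a b a e $  expand T -> R a a U
  2  $ U a a R  a a b a e $  expand R -> epsilon
  3  $ U a a    a a b a e $  match a
  4  $ U a      a b a e $    match a
  5  $ U        b a e $      expand U -> b a e
  6  $ e a b    b a e $      match b
  7  $ e a      a e $        match a
Stack after step 7: $ e (top = e).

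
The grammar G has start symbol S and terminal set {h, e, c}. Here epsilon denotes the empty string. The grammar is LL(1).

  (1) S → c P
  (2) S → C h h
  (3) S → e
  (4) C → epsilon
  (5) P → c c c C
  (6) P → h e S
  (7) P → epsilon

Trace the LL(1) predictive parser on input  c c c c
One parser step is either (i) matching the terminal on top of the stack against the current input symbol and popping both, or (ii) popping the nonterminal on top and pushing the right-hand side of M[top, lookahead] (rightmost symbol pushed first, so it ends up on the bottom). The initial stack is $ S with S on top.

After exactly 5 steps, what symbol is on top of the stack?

c

     Stack      Input      Action
  1  $ S        c c c c $  expand S → c P
  2  $ P c      c c c c $  match c
  3  $ P        c c c $    expand P → c c c C
  4  $ C c c c  c c c $    match c
  5  $ C c c    c c $      match c
Stack after step 5: $ C c (top = c).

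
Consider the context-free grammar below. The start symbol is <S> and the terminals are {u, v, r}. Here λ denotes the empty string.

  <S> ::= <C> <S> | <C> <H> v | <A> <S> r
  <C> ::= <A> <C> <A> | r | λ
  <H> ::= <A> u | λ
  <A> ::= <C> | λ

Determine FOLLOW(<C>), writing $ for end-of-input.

{r, u, v}

FIRST(<S>): from <S>::=<C> <S> we get {r, u, v}; from <S>::=<C> <H> v we get {r, u, v}; from <S>::=<A> <S> r we get {r, u, v}. So FIRST(<S>) = {r, u, v}.
FIRST(<C>): from <C>::=<A> <C> <A> we get {λ, r}; from <C>::=r we get {r}; from <C>::=λ we get {λ}. So FIRST(<C>) = {λ, r}.
FIRST(<A>): from <A>::=<C> we get {λ, r}; from <A>::=λ we get {λ}. So FIRST(<A>) = {λ, r}.
FIRST(<H>): from <H>::=<A> u we get {r, u}; from <H>::=λ we get {λ}. So FIRST(<H>) = {λ, r, u}.
FOLLOW(<S>) includes $ since <S> is the start symbol.
FOLLOW(<S>): in <S>::=<C> <S>, the suffix after <S> is empty (adds nothing new); in <S>::=<A> <S> r, <S> is followed by r with FIRST {r}. Thus FOLLOW(<S>) = {$, r}.
FOLLOW(<H>): in <S>::=<C> <H> v, <H> is followed by v with FIRST {v}. Thus FOLLOW(<H>) = {v}.
FOLLOW(<C>): in <S>::=<C> <S>, <C> is followed by <S> with FIRST {r, u, v}; in <S>::=<C> <H> v, <C> is followed by <H> v with FIRST {r, u, v}; in <C>::=<A> <C> <A>, <C> is followed by <A> with FIRST {λ, r}; in <C>::=<A> <C> <A>, the suffix after <C> is nullable (adds nothing new); in <A>::=<C>, the suffix after <C> is empty, so FOLLOW(<C>) ⊇ FOLLOW(<A>) = {r, u, v}. Thus FOLLOW(<C>) = {r, u, v}.
FOLLOW(<A>): in <S>::=<A> <S> r, <A> is followed by <S> r with FIRST {r, u, v}; in <C>::=<A> <C> <A> (occurrence 1), <A> is followed by <C> <A> with FIRST {λ, r}; in <C>::=<A> <C> <A> (occurrence 1), the suffix after <A> is nullable, so FOLLOW(<A>) ⊇ FOLLOW(<C>) = {r, u, v}; in <C>::=<A> <C> <A> (occurrence 2), the suffix after <A> is empty, so FOLLOW(<A>) ⊇ FOLLOW(<C>) = {r, u, v}; in <H>::=<A> u, <A> is followed by u with FIRST {u}. Thus FOLLOW(<A>) = {r, u, v}.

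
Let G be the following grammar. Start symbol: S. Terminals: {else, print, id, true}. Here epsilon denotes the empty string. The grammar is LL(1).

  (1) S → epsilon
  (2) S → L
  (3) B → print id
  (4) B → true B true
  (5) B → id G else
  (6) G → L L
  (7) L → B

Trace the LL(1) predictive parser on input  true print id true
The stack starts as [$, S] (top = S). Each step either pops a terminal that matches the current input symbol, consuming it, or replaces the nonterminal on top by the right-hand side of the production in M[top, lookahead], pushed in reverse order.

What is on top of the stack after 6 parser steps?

id

step 1: stack=$ S  input=true print id true $  — expand S → L
step 2: stack=$ L  input=true print id true $  — expand L → B
step 3: stack=$ B  input=true print id true $  — expand B → true B true
step 4: stack=$ true B true  input=true print id true $  — match true
step 5: stack=$ true B  input=print id true $  — expand B → print id
step 6: stack=$ true id print  input=print id true $  — match print
Stack after step 6: $ true id (top = id).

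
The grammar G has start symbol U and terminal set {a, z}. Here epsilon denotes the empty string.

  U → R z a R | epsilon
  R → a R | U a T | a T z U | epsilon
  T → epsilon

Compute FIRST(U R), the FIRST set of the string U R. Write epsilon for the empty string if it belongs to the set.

{epsilon, a, z}

FIRST(T) = {epsilon}
FIRST(U) = {epsilon, a, z}  (via R z a R)
FIRST(R) = {epsilon, a, z}  (via U a T)
FIRST(U R): take FIRST of each symbol in turn, carrying on past any symbol whose FIRST contains epsilon; result {epsilon, a, z}.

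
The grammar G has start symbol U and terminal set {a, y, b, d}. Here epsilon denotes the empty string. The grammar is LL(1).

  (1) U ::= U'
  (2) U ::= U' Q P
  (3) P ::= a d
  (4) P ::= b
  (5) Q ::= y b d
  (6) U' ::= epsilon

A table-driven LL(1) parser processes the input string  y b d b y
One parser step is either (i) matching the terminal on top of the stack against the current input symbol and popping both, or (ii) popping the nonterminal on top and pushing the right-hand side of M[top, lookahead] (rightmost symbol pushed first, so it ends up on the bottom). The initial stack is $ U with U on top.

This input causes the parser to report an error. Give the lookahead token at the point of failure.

     Stack      Input        Action
  1  $ U        y b d b y $  expand U ::= U' Q P
  2  $ P Q U'   y b d b y $  expand U' ::= epsilon
  3  $ P Q      y b d b y $  expand Q ::= y b d
  4  $ P d b y  y b d b y $  match y
  5  $ P d b    b d b y $    match b
  6  $ P d      d b y $      match d
  7  $ P        b y $        expand P ::= b
  8  $ b        b y $        match b
  9  $          y $          error: stack empty but input remains

y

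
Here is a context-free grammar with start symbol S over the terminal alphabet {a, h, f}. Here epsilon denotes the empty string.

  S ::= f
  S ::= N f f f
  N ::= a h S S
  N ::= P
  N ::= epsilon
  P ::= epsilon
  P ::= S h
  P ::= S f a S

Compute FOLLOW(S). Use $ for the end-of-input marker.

FIRST(S) = {a, f}  (via N f f f)
FIRST(P) = {epsilon, a, f}  (via S h, S f a S)
FIRST(N) = {epsilon, a, f}  (via P)
FOLLOW(S) includes $ since S is the start symbol.
FOLLOW(N): in S::=N f f f, N is followed by f f f with FIRST {f}. Thus FOLLOW(N) = {f}.
FOLLOW(P): in N::=P, the suffix after P is empty, so FOLLOW(P) ⊇ FOLLOW(N) = {f}. Thus FOLLOW(P) = {f}.
FOLLOW(S): in N::=a h S S (occurrence 1), S is followed by S with FIRST {a, f}; in N::=a h S S (occurrence 2), the suffix after S is empty, so FOLLOW(S) ⊇ FOLLOW(N) = {f}; in P::=S h, S is followed by h with FIRST {h}; in P::=S f a S (occurrence 1), S is followed by f a S with FIRST {f}; in P::=S f a S (occurrence 2), the suffix after S is empty, so FOLLOW(S) ⊇ FOLLOW(P) = {f}. Thus FOLLOW(S) = {$, a, f, h}.

{$, a, f, h}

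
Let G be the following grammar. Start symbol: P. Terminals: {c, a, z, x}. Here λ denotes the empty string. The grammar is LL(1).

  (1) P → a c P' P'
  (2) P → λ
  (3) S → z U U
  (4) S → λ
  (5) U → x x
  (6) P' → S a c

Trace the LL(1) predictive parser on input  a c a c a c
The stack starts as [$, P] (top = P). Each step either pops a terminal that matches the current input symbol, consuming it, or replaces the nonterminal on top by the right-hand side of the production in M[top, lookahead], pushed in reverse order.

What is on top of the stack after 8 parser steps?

S

     Stack        Input          Action
  1  $ P          a c a c a c $  expand P → a c P' P'
  2  $ P' P' c a  a c a c a c $  match a
  3  $ P' P' c    c a c a c $    match c
  4  $ P' P'      a c a c $      expand P' → S a c
  5  $ P' c a S   a c a c $      expand S → λ
  6  $ P' c a     a c a c $      match a
  7  $ P' c       c a c $        match c
  8  $ P'         a c $          expand P' → S a c
Stack after step 8: $ c a S (top = S).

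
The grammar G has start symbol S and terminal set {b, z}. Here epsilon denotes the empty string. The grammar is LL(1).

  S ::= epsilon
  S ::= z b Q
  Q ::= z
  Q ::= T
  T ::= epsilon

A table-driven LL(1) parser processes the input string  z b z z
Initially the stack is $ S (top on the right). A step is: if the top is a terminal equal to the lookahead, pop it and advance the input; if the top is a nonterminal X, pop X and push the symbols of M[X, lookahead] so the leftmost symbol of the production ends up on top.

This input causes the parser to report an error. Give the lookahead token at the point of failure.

z

     Stack    Input      Action
  1  $ S      z b z z $  expand S ::= z b Q
  2  $ Q b z  z b z z $  match z
  3  $ Q b    b z z $    match b
  4  $ Q      z z $      expand Q ::= z
  5  $ z      z z $      match z
  6  $        z $        error: stack empty but input remains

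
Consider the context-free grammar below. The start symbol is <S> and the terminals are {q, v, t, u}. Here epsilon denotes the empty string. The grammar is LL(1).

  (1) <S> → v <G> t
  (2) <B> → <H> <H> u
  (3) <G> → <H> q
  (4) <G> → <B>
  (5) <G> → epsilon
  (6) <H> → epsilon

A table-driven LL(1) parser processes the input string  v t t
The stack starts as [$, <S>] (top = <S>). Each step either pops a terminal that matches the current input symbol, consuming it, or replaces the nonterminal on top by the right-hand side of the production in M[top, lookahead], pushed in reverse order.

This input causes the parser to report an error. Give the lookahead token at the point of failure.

t

step 1: stack=$ <S>  input=v t t $  — expand <S> → v <G> t
step 2: stack=$ t <G> v  input=v t t $  — match v
step 3: stack=$ t <G>  input=t t $  — expand <G> → epsilon
step 4: stack=$ t  input=t t $  — match t
step 5: stack=$  input=t $  — error: stack empty but input remains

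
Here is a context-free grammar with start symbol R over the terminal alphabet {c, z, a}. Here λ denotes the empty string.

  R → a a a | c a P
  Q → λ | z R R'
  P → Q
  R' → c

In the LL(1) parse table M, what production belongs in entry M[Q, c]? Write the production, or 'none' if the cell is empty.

Q → λ

FIRST(R) = {a, c}
FIRST(Q) = {λ, z}
FIRST(R') = {c}
FIRST(P) = {λ, z}  (via Q)
FOLLOW(R) includes $ since R is the start symbol.
FOLLOW(P): in R→c a P, the suffix after P is empty, so FOLLOW(P) ⊇ FOLLOW(R) = {$, c}. Thus FOLLOW(P) = {$, c}.
FOLLOW(Q): in P→Q, the suffix after Q is empty, so FOLLOW(Q) ⊇ FOLLOW(P) = {$, c}. Thus FOLLOW(Q) = {$, c}.
For Q → λ: FIRST(λ) = {λ}, so it goes in M[Q, t] for t ∈ {}; since λ ∈ FIRST, also for every t ∈ FOLLOW(Q) = {$, c}.
For Q → z R R': FIRST(z R R') = {z}, so it goes in M[Q, t] for t ∈ {z}.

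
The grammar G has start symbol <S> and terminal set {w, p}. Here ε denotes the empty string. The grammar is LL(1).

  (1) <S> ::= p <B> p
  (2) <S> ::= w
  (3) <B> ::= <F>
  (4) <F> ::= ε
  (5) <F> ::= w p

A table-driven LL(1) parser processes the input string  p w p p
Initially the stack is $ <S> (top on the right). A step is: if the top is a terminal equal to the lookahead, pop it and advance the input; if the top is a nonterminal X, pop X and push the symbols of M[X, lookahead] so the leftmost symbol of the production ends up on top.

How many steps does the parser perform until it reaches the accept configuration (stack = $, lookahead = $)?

7

step 1: stack=$ <S>  input=p w p p $  — expand <S> ::= p <B> p
step 2: stack=$ p <B> p  input=p w p p $  — match p
step 3: stack=$ p <B>  input=w p p $  — expand <B> ::= <F>
step 4: stack=$ p <F>  input=w p p $  — expand <F> ::= w p
step 5: stack=$ p p w  input=w p p $  — match w
step 6: stack=$ p p  input=p p $  — match p
step 7: stack=$ p  input=p $  — match p
Accept reached after 7 steps.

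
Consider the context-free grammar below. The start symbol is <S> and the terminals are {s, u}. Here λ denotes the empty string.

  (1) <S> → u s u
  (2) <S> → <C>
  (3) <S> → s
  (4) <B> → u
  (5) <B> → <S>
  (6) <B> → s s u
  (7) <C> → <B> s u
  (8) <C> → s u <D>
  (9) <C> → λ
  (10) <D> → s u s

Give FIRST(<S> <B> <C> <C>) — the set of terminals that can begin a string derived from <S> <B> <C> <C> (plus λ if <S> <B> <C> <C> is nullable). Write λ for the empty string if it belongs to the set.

{λ, s, u}

FIRST(<D>) = {s}
FIRST(<S>) = {λ, s, u}  (via <C>)
FIRST(<B>) = {λ, s, u}  (via <S>)
FIRST(<C>) = {λ, s, u}  (via <B> s u)
FIRST(<S> <B> <C> <C>): take FIRST of each symbol in turn, carrying on past any symbol whose FIRST contains λ; result {λ, s, u}.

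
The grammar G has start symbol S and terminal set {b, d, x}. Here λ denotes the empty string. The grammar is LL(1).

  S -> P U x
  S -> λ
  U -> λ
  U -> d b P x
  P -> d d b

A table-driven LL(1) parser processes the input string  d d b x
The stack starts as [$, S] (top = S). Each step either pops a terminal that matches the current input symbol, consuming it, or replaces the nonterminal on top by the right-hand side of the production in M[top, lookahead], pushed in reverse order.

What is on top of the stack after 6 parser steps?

step 1: stack=$ S  input=d d b x $  — expand S -> P U x
step 2: stack=$ x U P  input=d d b x $  — expand P -> d d b
step 3: stack=$ x U b d d  input=d d b x $  — match d
step 4: stack=$ x U b d  input=d b x $  — match d
step 5: stack=$ x U b  input=b x $  — match b
step 6: stack=$ x U  input=x $  — expand U -> λ
Stack after step 6: $ x (top = x).

x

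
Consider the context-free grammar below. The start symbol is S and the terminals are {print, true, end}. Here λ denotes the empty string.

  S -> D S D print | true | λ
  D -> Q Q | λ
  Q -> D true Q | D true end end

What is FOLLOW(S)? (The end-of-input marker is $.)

{$, print, true}

FIRST(S): from S->D S D print we get {print, true}; from S->true we get {true}; from S->λ we get {λ}. So FIRST(S) = {λ, print, true}.
FIRST(D): from D->Q Q we get {true}; from D->λ we get {λ}. So FIRST(D) = {λ, true}.
FIRST(Q): from Q->D true Q we get {true}; from Q->D true end end we get {true}. So FIRST(Q) = {true}.
FOLLOW(S) includes $ since S is the start symbol.
FOLLOW(S): in S->D S D print, S is followed by D print with FIRST {print, true}. Thus FOLLOW(S) = {$, print, true}.
FOLLOW(D): in S->D S D print (occurrence 1), D is followed by S D print with FIRST {print, true}; in S->D S D print (occurrence 2), D is followed by print with FIRST {print}; in Q->D true Q, D is followed by true Q with FIRST {true}; in Q->D true end end, D is followed by true end end with FIRST {true}. Thus FOLLOW(D) = {print, true}.
FOLLOW(Q): in D->Q Q (occurrence 1), Q is followed by Q with FIRST {true}; in D->Q Q (occurrence 2), the suffix after Q is empty, so FOLLOW(Q) ⊇ FOLLOW(D) = {print, true}; in Q->D true Q, the suffix after Q is empty (adds nothing new). Thus FOLLOW(Q) = {print, true}.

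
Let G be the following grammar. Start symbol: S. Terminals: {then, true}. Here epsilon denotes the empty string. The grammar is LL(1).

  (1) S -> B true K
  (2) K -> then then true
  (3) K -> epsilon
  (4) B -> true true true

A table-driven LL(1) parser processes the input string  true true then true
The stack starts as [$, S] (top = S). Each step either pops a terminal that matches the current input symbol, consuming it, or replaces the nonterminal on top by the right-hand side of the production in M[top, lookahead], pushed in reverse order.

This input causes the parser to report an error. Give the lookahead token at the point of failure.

step 1: stack=$ S  input=true true then true $  — expand S -> B true K
step 2: stack=$ K true B  input=true true then true $  — expand B -> true true true
step 3: stack=$ K true true true true  input=true true then true $  — match true
step 4: stack=$ K true true true  input=true then true $  — match true
step 5: stack=$ K true true  input=then true $  — error: top is terminal true but lookahead is then

then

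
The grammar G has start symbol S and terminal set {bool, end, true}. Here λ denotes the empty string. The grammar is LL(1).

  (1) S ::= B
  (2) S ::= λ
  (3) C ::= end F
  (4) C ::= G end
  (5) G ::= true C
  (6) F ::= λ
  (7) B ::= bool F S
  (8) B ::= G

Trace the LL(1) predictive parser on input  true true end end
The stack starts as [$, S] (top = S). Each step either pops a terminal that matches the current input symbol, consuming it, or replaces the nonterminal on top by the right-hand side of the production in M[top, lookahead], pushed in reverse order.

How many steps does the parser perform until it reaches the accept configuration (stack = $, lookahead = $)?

11

step 1: stack=$ S  input=true true end end $  — expand S ::= B
step 2: stack=$ B  input=true true end end $  — expand B ::= G
step 3: stack=$ G  input=true true end end $  — expand G ::= true C
step 4: stack=$ C true  input=true true end end $  — match true
step 5: stack=$ C  input=true end end $  — expand C ::= G end
step 6: stack=$ end G  input=true end end $  — expand G ::= true C
step 7: stack=$ end C true  input=true end end $  — match true
step 8: stack=$ end C  input=end end $  — expand C ::= end F
step 9: stack=$ end F end  input=end end $  — match end
step 10: stack=$ end F  input=end $  — expand F ::= λ
step 11: stack=$ end  input=end $  — match end
Accept reached after 11 steps.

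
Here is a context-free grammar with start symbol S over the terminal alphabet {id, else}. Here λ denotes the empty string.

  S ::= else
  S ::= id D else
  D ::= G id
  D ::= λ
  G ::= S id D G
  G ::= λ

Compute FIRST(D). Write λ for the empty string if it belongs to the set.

{λ, else, id}

FIRST(S): from S::=else we get {else}; from S::=id D else we get {id}. So FIRST(S) = {else, id}.
FIRST(G): from G::=S id D G we get {else, id}; from G::=λ we get {λ}. So FIRST(G) = {λ, else, id}.
FIRST(D): from D::=G id we get {else, id}; from D::=λ we get {λ}. So FIRST(D) = {λ, else, id}.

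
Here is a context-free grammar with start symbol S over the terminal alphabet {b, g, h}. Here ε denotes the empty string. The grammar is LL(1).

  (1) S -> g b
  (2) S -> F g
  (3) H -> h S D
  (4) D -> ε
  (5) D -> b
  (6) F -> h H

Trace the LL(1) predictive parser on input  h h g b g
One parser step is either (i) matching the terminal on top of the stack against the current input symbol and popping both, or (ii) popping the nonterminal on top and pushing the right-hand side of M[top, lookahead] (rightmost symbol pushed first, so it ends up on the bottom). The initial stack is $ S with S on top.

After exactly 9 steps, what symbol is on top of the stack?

g

step 1: stack=$ S  input=h h g b g $  — expand S -> F g
step 2: stack=$ g F  input=h h g b g $  — expand F -> h H
step 3: stack=$ g H h  input=h h g b g $  — match h
step 4: stack=$ g H  input=h g b g $  — expand H -> h S D
step 5: stack=$ g D S h  input=h g b g $  — match h
step 6: stack=$ g D S  input=g b g $  — expand S -> g b
step 7: stack=$ g D b g  input=g b g $  — match g
step 8: stack=$ g D b  input=b g $  — match b
step 9: stack=$ g D  input=g $  — expand D -> ε
Stack after step 9: $ g (top = g).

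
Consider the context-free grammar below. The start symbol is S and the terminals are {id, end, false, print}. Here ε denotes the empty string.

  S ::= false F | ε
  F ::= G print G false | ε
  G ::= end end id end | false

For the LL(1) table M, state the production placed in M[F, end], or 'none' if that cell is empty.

FIRST(S): from S::=false F we get {false}; from S::=ε we get {ε}. So FIRST(S) = {ε, false}.
FIRST(G): from G::=end end id end we get {end}; from G::=false we get {false}. So FIRST(G) = {end, false}.
FIRST(F): from F::=G print G false we get {end, false}; from F::=ε we get {ε}. So FIRST(F) = {ε, end, false}.
FOLLOW(S) includes $ since S is the start symbol.
FOLLOW(S): S appears on no right-hand side. Thus FOLLOW(S) = {$}.
FOLLOW(F): in S::=false F, the suffix after F is empty, so FOLLOW(F) ⊇ FOLLOW(S) = {$}. Thus FOLLOW(F) = {$}.
For F ::= G print G false: FIRST(G print G false) = {end, false}, so it goes in M[F, t] for t ∈ {end, false}.
For F ::= ε: FIRST(ε) = {ε}, so it goes in M[F, t] for t ∈ {}; since ε ∈ FIRST, also for every t ∈ FOLLOW(F) = {$}.

F ::= G print G false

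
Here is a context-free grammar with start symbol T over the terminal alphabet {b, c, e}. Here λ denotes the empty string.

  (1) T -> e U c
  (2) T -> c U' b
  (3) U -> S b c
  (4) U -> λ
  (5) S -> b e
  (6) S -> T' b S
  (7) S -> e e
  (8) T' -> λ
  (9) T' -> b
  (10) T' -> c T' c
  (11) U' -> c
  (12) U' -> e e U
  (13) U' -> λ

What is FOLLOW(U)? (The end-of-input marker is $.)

{b, c}

FIRST(T): from T->e U c we get {e}; from T->c U' b we get {c}. So FIRST(T) = {c, e}.
FIRST(T'): from T'->λ we get {λ}; from T'->b we get {b}; from T'->c T' c we get {c}. So FIRST(T') = {λ, b, c}.
FIRST(U'): from U'->c we get {c}; from U'->e e U we get {e}; from U'->λ we get {λ}. So FIRST(U') = {λ, c, e}.
FIRST(S): from S->b e we get {b}; from S->T' b S we get {b, c}; from S->e e we get {e}. So FIRST(S) = {b, c, e}.
FIRST(U): from U->S b c we get {b, c, e}; from U->λ we get {λ}. So FIRST(U) = {λ, b, c, e}.
FOLLOW(T) includes $ since T is the start symbol.
FOLLOW(T): T appears on no right-hand side. Thus FOLLOW(T) = {$}.
FOLLOW(S): in U->S b c, S is followed by b c with FIRST {b}; in S->T' b S, the suffix after S is empty (adds nothing new). Thus FOLLOW(S) = {b}.
FOLLOW(T'): in S->T' b S, T' is followed by b S with FIRST {b}; in T'->c T' c, T' is followed by c with FIRST {c}. Thus FOLLOW(T') = {b, c}.
FOLLOW(U'): in T->c U' b, U' is followed by b with FIRST {b}. Thus FOLLOW(U') = {b}.
FOLLOW(U): in T->e U c, U is followed by c with FIRST {c}; in U'->e e U, the suffix after U is empty, so FOLLOW(U) ⊇ FOLLOW(U') = {b}. Thus FOLLOW(U) = {b, c}.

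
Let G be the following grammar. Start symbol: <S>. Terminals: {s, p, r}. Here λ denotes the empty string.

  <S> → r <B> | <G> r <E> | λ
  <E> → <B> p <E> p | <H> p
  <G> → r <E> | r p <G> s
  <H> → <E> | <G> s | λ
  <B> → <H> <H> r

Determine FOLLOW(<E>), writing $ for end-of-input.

FIRST(<G>) = {r}
FIRST(<S>) = {λ, r}  (via <G> r <E>)
FIRST(<E>) = {p, r}  (via <B> p <E> p, <H> p)
FIRST(<H>) = {λ, p, r}  (via <E>, <G> s)
FIRST(<B>) = {p, r}  (via <H> <H> r)
FOLLOW(<S>) includes $ since <S> is the start symbol.
FOLLOW(<S>): <S> appears on no right-hand side. Thus FOLLOW(<S>) = {$}.
FOLLOW(<G>): in <S>→<G> r <E>, <G> is followed by r <E> with FIRST {r}; in <G>→r p <G> s, <G> is followed by s with FIRST {s}; in <H>→<G> s, <G> is followed by s with FIRST {s}. Thus FOLLOW(<G>) = {r, s}.
FOLLOW(<H>): in <E>→<H> p, <H> is followed by p with FIRST {p}; in <B>→<H> <H> r (occurrence 1), <H> is followed by <H> r with FIRST {p, r}; in <B>→<H> <H> r (occurrence 2), <H> is followed by r with FIRST {r}. Thus FOLLOW(<H>) = {p, r}.
FOLLOW(<E>): in <S>→<G> r <E>, the suffix after <E> is empty, so FOLLOW(<E>) ⊇ FOLLOW(<S>) = {$}; in <E>→<B> p <E> p, <E> is followed by p with FIRST {p}; in <G>→r <E>, the suffix after <E> is empty, so FOLLOW(<E>) ⊇ FOLLOW(<G>) = {r, s}; in <H>→<E>, the suffix after <E> is empty, so FOLLOW(<E>) ⊇ FOLLOW(<H>) = {p, r}. Thus FOLLOW(<E>) = {$, p, r, s}.
FOLLOW(<B>): in <S>→r <B>, the suffix after <B> is empty, so FOLLOW(<B>) ⊇ FOLLOW(<S>) = {$}; in <E>→<B> p <E> p, <B> is followed by p <E> p with FIRST {p}. Thus FOLLOW(<B>) = {$, p}.

{$, p, r, s}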